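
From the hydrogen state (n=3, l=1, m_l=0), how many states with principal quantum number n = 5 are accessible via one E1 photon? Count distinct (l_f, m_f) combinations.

4

E1 requires Δl = ±1, so l_f ∈ {0, 2}; with 0 ≤ l_f ≤ n_f−1 = 4, the allowed l_f values are {0, 2}.
For l_f = 0: m_f ∈ {m_i−1, m_i, m_i+1} ∩ [−0, 0] = {0} → 1 state.
For l_f = 2: m_f ∈ {m_i−1, m_i, m_i+1} ∩ [−2, 2] = {-1, 0, 1} → 3 states.
Total: 4.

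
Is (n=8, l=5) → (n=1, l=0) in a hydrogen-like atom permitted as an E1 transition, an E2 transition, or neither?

Δl = 0 − 5 = -5; l_i + l_f = 5.
E1 (Δl = ±1): not satisfied.
E2 (Δl = 0,±2, l_i+l_f ≥ 2): not satisfied.

neither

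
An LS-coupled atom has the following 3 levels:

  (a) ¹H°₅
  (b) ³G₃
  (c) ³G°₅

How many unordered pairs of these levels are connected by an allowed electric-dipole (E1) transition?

(a)–(b): forbidden (ΔS, ΔJ).
(a)–(c): forbidden (parity, ΔS).
(b)–(c): forbidden (ΔJ).
Allowed pairs: 0 of 3.

0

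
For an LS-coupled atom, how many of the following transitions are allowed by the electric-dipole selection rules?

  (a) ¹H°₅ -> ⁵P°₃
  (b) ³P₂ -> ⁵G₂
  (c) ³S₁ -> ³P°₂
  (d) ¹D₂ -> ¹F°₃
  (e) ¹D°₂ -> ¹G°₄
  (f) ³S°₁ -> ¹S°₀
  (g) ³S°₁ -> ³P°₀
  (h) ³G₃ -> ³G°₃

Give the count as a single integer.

(a) forbidden (parity, ΔS, ΔL, ΔJ fail)
(b) forbidden (parity, ΔS, ΔL fail)
(c) allowed
(d) allowed
(e) forbidden (parity, ΔL, ΔJ fail)
(f) forbidden (parity, ΔS, ΔL fail)
(g) forbidden (parity fails)
(h) allowed
Total allowed: 3 of 8.

3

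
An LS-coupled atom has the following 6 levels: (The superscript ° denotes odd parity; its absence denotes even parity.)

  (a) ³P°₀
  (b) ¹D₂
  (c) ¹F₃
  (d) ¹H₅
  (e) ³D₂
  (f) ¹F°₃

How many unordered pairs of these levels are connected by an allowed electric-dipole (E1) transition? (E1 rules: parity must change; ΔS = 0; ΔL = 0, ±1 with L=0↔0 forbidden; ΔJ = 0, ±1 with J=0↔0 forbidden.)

(a)–(b): forbidden (ΔS, ΔJ).
(a)–(c): forbidden (ΔS, ΔL, ΔJ).
(a)–(d): forbidden (ΔS, ΔL, ΔJ).
(a)–(e): forbidden (ΔJ).
(a)–(f): forbidden (parity, ΔS, ΔL, ΔJ).
(b)–(c): forbidden (parity).
(b)–(d): forbidden (parity, ΔL, ΔJ).
(b)–(e): forbidden (parity, ΔS).
(b)–(f): allowed.
(c)–(d): forbidden (parity, ΔL, ΔJ).
(c)–(e): forbidden (parity, ΔS).
(c)–(f): allowed.
(d)–(e): forbidden (parity, ΔS, ΔL, ΔJ).
(d)–(f): forbidden (ΔL, ΔJ).
(e)–(f): forbidden (ΔS).
Allowed pairs: 2 of 15.

2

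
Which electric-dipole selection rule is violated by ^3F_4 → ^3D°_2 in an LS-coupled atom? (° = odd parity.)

the ΔJ = 0, ±1 rule

Initial level: S=1, L=3, J=4, parity even. Final level: S=1, L=2, J=2, parity odd.
ΔL = 0, ±1 (not L=0↔0): L: 3 → 2, ΔL = -1 — satisfied.
Parity must change: even → odd — satisfied.
ΔS = 0: S: 1 → 1 — satisfied.
ΔJ = 0, ±1 (not J=0↔0): J: 4 → 2, ΔJ = -2 — violated.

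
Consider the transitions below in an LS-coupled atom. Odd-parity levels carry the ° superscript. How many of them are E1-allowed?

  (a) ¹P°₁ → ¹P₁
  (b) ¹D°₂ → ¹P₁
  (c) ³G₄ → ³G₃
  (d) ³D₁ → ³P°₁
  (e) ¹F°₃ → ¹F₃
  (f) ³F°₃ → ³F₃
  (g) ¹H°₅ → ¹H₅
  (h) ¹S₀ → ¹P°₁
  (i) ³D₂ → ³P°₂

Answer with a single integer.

8

(a) allowed
(b) allowed
(c) forbidden (parity fails)
(d) allowed
(e) allowed
(f) allowed
(g) allowed
(h) allowed
(i) allowed
Total allowed: 8 of 9.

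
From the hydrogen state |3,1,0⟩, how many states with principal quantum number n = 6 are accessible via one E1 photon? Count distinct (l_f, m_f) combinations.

4

E1 requires Δl = ±1, so l_f ∈ {0, 2}; with 0 ≤ l_f ≤ n_f−1 = 5, the allowed l_f values are {0, 2}.
For l_f = 0: m_f ∈ {m_i−1, m_i, m_i+1} ∩ [−0, 0] = {0} → 1 state.
For l_f = 2: m_f ∈ {m_i−1, m_i, m_i+1} ∩ [−2, 2] = {-1, 0, 1} → 3 states.
Total: 4.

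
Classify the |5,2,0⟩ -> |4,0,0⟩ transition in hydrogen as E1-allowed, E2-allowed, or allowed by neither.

E2

Δl = 0 − 2 = -2; l_i + l_f = 2.
Δm_l = +0.
E1 (Δl = ±1, |Δm_l| ≤ 1): not satisfied.
E2 (Δl = 0,±2, l_i+l_f ≥ 2, |Δm_l| ≤ 2): satisfied.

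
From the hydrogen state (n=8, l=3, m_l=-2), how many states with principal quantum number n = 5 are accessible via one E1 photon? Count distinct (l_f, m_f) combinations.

E1 requires Δl = ±1, so l_f ∈ {2, 4}; with 0 ≤ l_f ≤ n_f−1 = 4, the allowed l_f values are {2, 4}.
For l_f = 2: m_f ∈ {m_i−1, m_i, m_i+1} ∩ [−2, 2] = {-2, -1} → 2 states.
For l_f = 4: m_f ∈ {m_i−1, m_i, m_i+1} ∩ [−4, 4] = {-3, -2, -1} → 3 states.
Total: 5.

5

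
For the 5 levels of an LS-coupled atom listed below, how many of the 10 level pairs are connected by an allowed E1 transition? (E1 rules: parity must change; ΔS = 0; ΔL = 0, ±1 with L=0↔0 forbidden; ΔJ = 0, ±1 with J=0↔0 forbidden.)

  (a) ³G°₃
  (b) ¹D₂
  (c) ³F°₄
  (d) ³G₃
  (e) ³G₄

(a)–(b): forbidden (ΔS, ΔL).
(a)–(c): forbidden (parity).
(a)–(d): allowed.
(a)–(e): allowed.
(b)–(c): forbidden (ΔS, ΔJ).
(b)–(d): forbidden (parity, ΔS, ΔL).
(b)–(e): forbidden (parity, ΔS, ΔL, ΔJ).
(c)–(d): allowed.
(c)–(e): allowed.
(d)–(e): forbidden (parity).
Allowed pairs: 4 of 10.

4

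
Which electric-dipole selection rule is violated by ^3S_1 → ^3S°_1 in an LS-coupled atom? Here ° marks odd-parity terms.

the L=0 ↔ L=0 exclusion

Reading off the term symbols: S 1→1, L 0→0, J 1→1, parity even→odd.
ΔS = 0: S: 1 → 1 — ok.
ΔJ = 0, ±1 (not J=0↔0): J: 1 → 1, ΔJ = +0 — ok.
Parity must change: even → odd — ok.
ΔL = 0, ±1 (not L=0↔0): L: 0 → 0, ΔL = +0 — fails.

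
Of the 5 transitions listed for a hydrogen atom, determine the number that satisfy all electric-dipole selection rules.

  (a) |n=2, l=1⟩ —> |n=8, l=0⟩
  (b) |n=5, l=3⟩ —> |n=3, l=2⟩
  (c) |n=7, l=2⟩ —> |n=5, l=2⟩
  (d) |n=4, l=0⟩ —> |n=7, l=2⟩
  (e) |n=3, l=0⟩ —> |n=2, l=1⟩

3

(a) allowed
(b) allowed
(c) forbidden — Δl = +0 (E1 requires Δl = ±1)
(d) forbidden — Δl = +2 (E1 requires Δl = ±1)
(e) allowed
Total allowed: 3 of 5.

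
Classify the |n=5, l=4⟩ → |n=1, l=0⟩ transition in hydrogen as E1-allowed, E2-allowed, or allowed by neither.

Δl = 0 − 4 = -4; l_i + l_f = 4.
E1 (Δl = ±1): not satisfied.
E2 (Δl = 0,±2, l_i+l_f ≥ 2): not satisfied.

neither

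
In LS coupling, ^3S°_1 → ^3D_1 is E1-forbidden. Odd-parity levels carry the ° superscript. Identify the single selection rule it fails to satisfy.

the ΔL = 0, ±1 rule

Initial level: S=1, L=0, J=1, parity odd. Final level: S=1, L=2, J=1, parity even.
ΔL = 0, ±1 (not L=0↔0): L: 0 → 2, ΔL = +2 — violated.
ΔS = 0: S: 1 → 1 — satisfied.
ΔJ = 0, ±1 (not J=0↔0): J: 1 → 1, ΔJ = +0 — satisfied.
Parity must change: odd → even — satisfied.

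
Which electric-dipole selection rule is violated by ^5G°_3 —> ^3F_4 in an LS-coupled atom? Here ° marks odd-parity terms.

the ΔS = 0 rule

Initial level: S=2, L=4, J=3, parity odd. Final level: S=1, L=3, J=4, parity even.
Parity must change: odd → even — satisfied.
ΔS = 0: S: 2 → 1 — violated.
ΔL = 0, ±1 (not L=0↔0): L: 4 → 3, ΔL = -1 — satisfied.
ΔJ = 0, ±1 (not J=0↔0): J: 3 → 4, ΔJ = +1 — satisfied.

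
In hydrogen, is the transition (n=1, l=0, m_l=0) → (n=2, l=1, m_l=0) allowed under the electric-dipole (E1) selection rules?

allowed

Initial l = 0, final l = 1, so Δl = +1. E1 requires Δl = ±1: satisfied.
m_l: 0 → 0 (Δm_l = +0). |Δm_l| ≤ 1 satisfied.
All E1 selection rules are satisfied.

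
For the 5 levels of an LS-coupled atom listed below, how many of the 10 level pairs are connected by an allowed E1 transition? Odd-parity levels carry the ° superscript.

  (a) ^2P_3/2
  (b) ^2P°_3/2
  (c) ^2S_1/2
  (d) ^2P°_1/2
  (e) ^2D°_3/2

(a)–(b): allowed.
(a)–(c): forbidden (parity).
(a)–(d): allowed.
(a)–(e): allowed.
(b)–(c): allowed.
(b)–(d): forbidden (parity).
(b)–(e): forbidden (parity).
(c)–(d): allowed.
(c)–(e): forbidden (ΔL).
(d)–(e): forbidden (parity).
Allowed pairs: 5 of 10.

5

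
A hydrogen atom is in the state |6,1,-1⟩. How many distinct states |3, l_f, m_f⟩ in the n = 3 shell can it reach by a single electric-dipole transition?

E1 requires Δl = ±1, so l_f ∈ {0, 2}; with 0 ≤ l_f ≤ n_f−1 = 2, the allowed l_f values are {0, 2}.
For l_f = 0: m_f ∈ {m_i−1, m_i, m_i+1} ∩ [−0, 0] = {0} → 1 state.
For l_f = 2: m_f ∈ {m_i−1, m_i, m_i+1} ∩ [−2, 2] = {-2, -1, 0} → 3 states.
Total: 4.

4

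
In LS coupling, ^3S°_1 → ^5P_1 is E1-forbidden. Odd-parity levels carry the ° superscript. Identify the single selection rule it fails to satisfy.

ΔJ = 0, ±1 (not J=0↔0): J: 1 → 1, ΔJ = +0 — satisfied.
ΔS = 0: S: 1 → 2 — violated.
ΔL = 0, ±1 (not L=0↔0): L: 0 → 1, ΔL = +1 — satisfied.
Parity must change: odd → even — satisfied.

the ΔS = 0 rule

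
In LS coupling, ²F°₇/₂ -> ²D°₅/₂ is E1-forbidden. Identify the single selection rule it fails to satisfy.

Reading off the term symbols: S 1/2→1/2, L 3→2, J 7/2→5/2, parity odd→odd.
Parity must change: odd → odd — ✗.
ΔS = 0: S: 1/2 → 1/2 — ✓.
ΔL = 0, ±1 (not L=0↔0): L: 3 → 2, ΔL = -1 — ✓.
ΔJ = 0, ±1 (not J=0↔0): J: 7/2 → 5/2, ΔJ = -1 — ✓.

parity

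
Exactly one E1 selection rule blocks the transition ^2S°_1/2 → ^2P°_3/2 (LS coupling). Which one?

Parity must change: odd → odd — violated.
ΔS = 0: S: 1/2 → 1/2 — satisfied.
ΔL = 0, ±1 (not L=0↔0): L: 0 → 1, ΔL = +1 — satisfied.
ΔJ = 0, ±1 (not J=0↔0): J: 1/2 → 3/2, ΔJ = +1 — satisfied.

parity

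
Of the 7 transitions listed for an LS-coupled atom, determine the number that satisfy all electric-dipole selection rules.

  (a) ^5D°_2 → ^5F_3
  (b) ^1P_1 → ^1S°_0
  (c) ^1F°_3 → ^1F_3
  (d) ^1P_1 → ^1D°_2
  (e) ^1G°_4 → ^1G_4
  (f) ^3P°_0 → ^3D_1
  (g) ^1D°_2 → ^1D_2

(a) allowed
(b) allowed
(c) allowed
(d) allowed
(e) allowed
(f) allowed
(g) allowed
Total allowed: 7 of 7.

7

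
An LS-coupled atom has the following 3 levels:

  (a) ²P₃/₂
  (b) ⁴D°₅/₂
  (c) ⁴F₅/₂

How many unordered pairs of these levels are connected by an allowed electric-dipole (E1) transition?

(a)–(b): forbidden (ΔS).
(a)–(c): forbidden (parity, ΔS, ΔL).
(b)–(c): allowed.
Allowed pairs: 1 of 3.

1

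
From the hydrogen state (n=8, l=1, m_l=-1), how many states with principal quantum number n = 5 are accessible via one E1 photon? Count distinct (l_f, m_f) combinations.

E1 requires Δl = ±1, so l_f ∈ {0, 2}; with 0 ≤ l_f ≤ n_f−1 = 4, the allowed l_f values are {0, 2}.
For l_f = 0: m_f ∈ {m_i−1, m_i, m_i+1} ∩ [−0, 0] = {0} → 1 state.
For l_f = 2: m_f ∈ {m_i−1, m_i, m_i+1} ∩ [−2, 2] = {-2, -1, 0} → 3 states.
Total: 4.

4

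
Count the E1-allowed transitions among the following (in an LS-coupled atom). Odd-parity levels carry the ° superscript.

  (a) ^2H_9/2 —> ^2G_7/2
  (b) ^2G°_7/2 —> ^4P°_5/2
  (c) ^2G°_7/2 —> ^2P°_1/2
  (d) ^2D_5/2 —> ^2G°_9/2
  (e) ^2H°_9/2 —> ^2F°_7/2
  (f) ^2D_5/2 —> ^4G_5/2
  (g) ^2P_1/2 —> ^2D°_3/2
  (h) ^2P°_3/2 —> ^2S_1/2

2

(a) forbidden (parity fails)
(b) forbidden (parity, ΔS, ΔL fail)
(c) forbidden (parity, ΔL, ΔJ fail)
(d) forbidden (ΔL, ΔJ fail)
(e) forbidden (parity, ΔL fail)
(f) forbidden (parity, ΔS, ΔL fail)
(g) allowed
(h) allowed
Total allowed: 2 of 8.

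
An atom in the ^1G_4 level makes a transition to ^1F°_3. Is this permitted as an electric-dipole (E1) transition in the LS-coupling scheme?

allowed

Reading off the term symbols: S 0→0, L 4→3, J 4→3, parity even→odd.
ΔS = 0: S: 0 → 0 — passes.
ΔL = 0, ±1 (not L=0↔0): L: 4 → 3, ΔL = -1 — passes.
Parity must change: even → odd — passes.
ΔJ = 0, ±1 (not J=0↔0): J: 4 → 3, ΔJ = -1 — passes.
All four E1 rules are satisfied.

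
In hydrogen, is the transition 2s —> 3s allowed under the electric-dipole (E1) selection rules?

Initial l = 0, final l = 0, so Δl = +0. E1 requires Δl = ±1: fails.
The transition is electric-dipole forbidden.

forbidden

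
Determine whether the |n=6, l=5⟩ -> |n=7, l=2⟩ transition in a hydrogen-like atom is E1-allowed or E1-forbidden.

forbidden

l: 5 → 2 (Δl = -3). Δl = ±1 fails.
The transition is electric-dipole forbidden.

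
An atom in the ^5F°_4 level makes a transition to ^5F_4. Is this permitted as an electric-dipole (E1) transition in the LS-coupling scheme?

Initial level: S=2, L=3, J=4, parity odd. Final level: S=2, L=3, J=4, parity even.
ΔJ = 0, ±1 (not J=0↔0): J: 4 → 4, ΔJ = +0 — ✓.
ΔS = 0: S: 2 → 2 — ✓.
ΔL = 0, ±1 (not L=0↔0): L: 3 → 3, ΔL = +0 — ✓.
Parity must change: odd → even — ✓.
All four E1 rules are satisfied.

allowed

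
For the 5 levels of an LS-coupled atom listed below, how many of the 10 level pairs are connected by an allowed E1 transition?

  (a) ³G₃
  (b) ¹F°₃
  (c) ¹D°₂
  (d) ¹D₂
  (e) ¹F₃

(a)–(b): forbidden (ΔS).
(a)–(c): forbidden (ΔS, ΔL).
(a)–(d): forbidden (parity, ΔS, ΔL).
(a)–(e): forbidden (parity, ΔS).
(b)–(c): forbidden (parity).
(b)–(d): allowed.
(b)–(e): allowed.
(c)–(d): allowed.
(c)–(e): allowed.
(d)–(e): forbidden (parity).
Allowed pairs: 4 of 10.

4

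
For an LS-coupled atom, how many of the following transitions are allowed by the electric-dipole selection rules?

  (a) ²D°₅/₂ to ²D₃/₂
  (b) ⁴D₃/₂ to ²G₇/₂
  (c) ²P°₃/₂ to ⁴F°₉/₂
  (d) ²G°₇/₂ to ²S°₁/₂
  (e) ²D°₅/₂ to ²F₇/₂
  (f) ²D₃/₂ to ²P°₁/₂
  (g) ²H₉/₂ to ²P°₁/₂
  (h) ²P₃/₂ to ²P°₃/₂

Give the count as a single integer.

(a) allowed
(b) forbidden (parity, ΔS, ΔL, ΔJ fail)
(c) forbidden (parity, ΔS, ΔL, ΔJ fail)
(d) forbidden (parity, ΔL, ΔJ fail)
(e) allowed
(f) allowed
(g) forbidden (ΔL, ΔJ fail)
(h) allowed
Total allowed: 4 of 8.

4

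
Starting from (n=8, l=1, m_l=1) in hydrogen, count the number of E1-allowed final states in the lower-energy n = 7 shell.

4

E1 requires Δl = ±1, so l_f ∈ {0, 2}; with 0 ≤ l_f ≤ n_f−1 = 6, the allowed l_f values are {0, 2}.
For l_f = 0: m_f ∈ {m_i−1, m_i, m_i+1} ∩ [−0, 0] = {0} → 1 state.
For l_f = 2: m_f ∈ {m_i−1, m_i, m_i+1} ∩ [−2, 2] = {0, 1, 2} → 3 states.
Total: 4.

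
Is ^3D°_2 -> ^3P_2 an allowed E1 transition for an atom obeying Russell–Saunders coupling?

allowed

Reading off the term symbols: S 1→1, L 2→1, J 2→2, parity odd→even.
Parity must change: odd → even — ok.
ΔS = 0: S: 1 → 1 — ok.
ΔL = 0, ±1 (not L=0↔0): L: 2 → 1, ΔL = -1 — ok.
ΔJ = 0, ±1 (not J=0↔0): J: 2 → 2, ΔJ = +0 — ok.
All four E1 rules are satisfied.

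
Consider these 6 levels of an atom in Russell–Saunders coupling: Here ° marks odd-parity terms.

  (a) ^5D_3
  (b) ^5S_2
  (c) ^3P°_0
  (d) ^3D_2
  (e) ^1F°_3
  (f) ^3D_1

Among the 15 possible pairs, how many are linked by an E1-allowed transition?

1

(a)–(b): forbidden (parity, ΔL).
(a)–(c): forbidden (ΔS, ΔJ).
(a)–(d): forbidden (parity, ΔS).
(a)–(e): forbidden (ΔS).
(a)–(f): forbidden (parity, ΔS, ΔJ).
(b)–(c): forbidden (ΔS, ΔJ).
(b)–(d): forbidden (parity, ΔS, ΔL).
(b)–(e): forbidden (ΔS, ΔL).
(b)–(f): forbidden (parity, ΔS, ΔL).
(c)–(d): forbidden (ΔJ).
(c)–(e): forbidden (parity, ΔS, ΔL, ΔJ).
(c)–(f): allowed.
(d)–(e): forbidden (ΔS).
(d)–(f): forbidden (parity).
(e)–(f): forbidden (ΔS, ΔJ).
Allowed pairs: 1 of 15.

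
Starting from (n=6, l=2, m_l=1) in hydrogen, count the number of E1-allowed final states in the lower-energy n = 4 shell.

E1 requires Δl = ±1, so l_f ∈ {1, 3}; with 0 ≤ l_f ≤ n_f−1 = 3, the allowed l_f values are {1, 3}.
For l_f = 1: m_f ∈ {m_i−1, m_i, m_i+1} ∩ [−1, 1] = {0, 1} → 2 states.
For l_f = 3: m_f ∈ {m_i−1, m_i, m_i+1} ∩ [−3, 3] = {0, 1, 2} → 3 states.
Total: 5.

5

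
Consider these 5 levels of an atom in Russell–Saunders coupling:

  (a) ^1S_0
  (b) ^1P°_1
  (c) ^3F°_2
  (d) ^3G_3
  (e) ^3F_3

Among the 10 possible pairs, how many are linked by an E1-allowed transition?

(a)–(b): allowed.
(a)–(c): forbidden (ΔS, ΔL, ΔJ).
(a)–(d): forbidden (parity, ΔS, ΔL, ΔJ).
(a)–(e): forbidden (parity, ΔS, ΔL, ΔJ).
(b)–(c): forbidden (parity, ΔS, ΔL).
(b)–(d): forbidden (ΔS, ΔL, ΔJ).
(b)–(e): forbidden (ΔS, ΔL, ΔJ).
(c)–(d): allowed.
(c)–(e): allowed.
(d)–(e): forbidden (parity).
Allowed pairs: 3 of 10.

3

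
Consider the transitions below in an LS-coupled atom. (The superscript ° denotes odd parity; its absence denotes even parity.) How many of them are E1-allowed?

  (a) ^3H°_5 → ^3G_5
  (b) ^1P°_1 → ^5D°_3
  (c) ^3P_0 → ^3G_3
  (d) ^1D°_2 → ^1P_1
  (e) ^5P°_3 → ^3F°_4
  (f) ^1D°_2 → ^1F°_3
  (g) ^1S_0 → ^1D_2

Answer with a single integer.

2

(a) allowed
(b) forbidden (parity, ΔS, ΔJ fail)
(c) forbidden (parity, ΔL, ΔJ fail)
(d) allowed
(e) forbidden (parity, ΔS, ΔL fail)
(f) forbidden (parity fails)
(g) forbidden (parity, ΔL, ΔJ fail)
Total allowed: 2 of 7.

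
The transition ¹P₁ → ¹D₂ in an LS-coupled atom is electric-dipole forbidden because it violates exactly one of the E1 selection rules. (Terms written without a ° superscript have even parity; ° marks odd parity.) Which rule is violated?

Initial level: S=0, L=1, J=1, parity even. Final level: S=0, L=2, J=2, parity even.
Parity must change: even → even — violated.
ΔS = 0: S: 0 → 0 — satisfied.
ΔL = 0, ±1 (not L=0↔0): L: 1 → 2, ΔL = +1 — satisfied.
ΔJ = 0, ±1 (not J=0↔0): J: 1 → 2, ΔJ = +1 — satisfied.

parity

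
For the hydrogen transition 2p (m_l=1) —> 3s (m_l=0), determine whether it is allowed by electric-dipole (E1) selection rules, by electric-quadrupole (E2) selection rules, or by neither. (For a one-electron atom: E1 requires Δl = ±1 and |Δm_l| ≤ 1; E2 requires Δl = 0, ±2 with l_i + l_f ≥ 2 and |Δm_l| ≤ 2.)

E1

Δl = 0 − 1 = -1; l_i + l_f = 1.
Δm_l = -1.
E1 (Δl = ±1, |Δm_l| ≤ 1): satisfied.
E2 (Δl = 0,±2, l_i+l_f ≥ 2, |Δm_l| ≤ 2): not satisfied.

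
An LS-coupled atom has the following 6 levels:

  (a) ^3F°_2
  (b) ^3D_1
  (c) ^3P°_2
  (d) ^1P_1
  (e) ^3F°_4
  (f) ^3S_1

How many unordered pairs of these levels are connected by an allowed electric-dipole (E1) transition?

(a)–(b): allowed.
(a)–(c): forbidden (parity, ΔL).
(a)–(d): forbidden (ΔS, ΔL).
(a)–(e): forbidden (parity, ΔJ).
(a)–(f): forbidden (ΔL).
(b)–(c): allowed.
(b)–(d): forbidden (parity, ΔS).
(b)–(e): forbidden (ΔJ).
(b)–(f): forbidden (parity, ΔL).
(c)–(d): forbidden (ΔS).
(c)–(e): forbidden (parity, ΔL, ΔJ).
(c)–(f): allowed.
(d)–(e): forbidden (ΔS, ΔL, ΔJ).
(d)–(f): forbidden (parity, ΔS).
(e)–(f): forbidden (ΔL, ΔJ).
Allowed pairs: 3 of 15.

3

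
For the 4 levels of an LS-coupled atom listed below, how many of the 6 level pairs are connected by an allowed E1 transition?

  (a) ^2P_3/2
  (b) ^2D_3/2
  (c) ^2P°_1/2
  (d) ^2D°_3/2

4

(a)–(b): forbidden (parity).
(a)–(c): allowed.
(a)–(d): allowed.
(b)–(c): allowed.
(b)–(d): allowed.
(c)–(d): forbidden (parity).
Allowed pairs: 4 of 6.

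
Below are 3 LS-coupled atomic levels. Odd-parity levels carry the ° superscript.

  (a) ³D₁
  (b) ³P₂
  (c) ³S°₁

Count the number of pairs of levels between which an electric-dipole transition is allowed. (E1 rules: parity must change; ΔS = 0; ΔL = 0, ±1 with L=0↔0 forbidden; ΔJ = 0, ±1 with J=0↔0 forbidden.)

1

(a)–(b): forbidden (parity).
(a)–(c): forbidden (ΔL).
(b)–(c): allowed.
Allowed pairs: 1 of 3.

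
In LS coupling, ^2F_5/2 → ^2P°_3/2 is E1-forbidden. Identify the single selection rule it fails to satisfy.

the ΔL = 0, ±1 rule

Initial level: S=1/2, L=3, J=5/2, parity even. Final level: S=1/2, L=1, J=3/2, parity odd.
Parity must change: even → odd — ok.
ΔS = 0: S: 1/2 → 1/2 — ok.
ΔL = 0, ±1 (not L=0↔0): L: 3 → 1, ΔL = -2 — fails.
ΔJ = 0, ±1 (not J=0↔0): J: 5/2 → 3/2, ΔJ = -1 — ok.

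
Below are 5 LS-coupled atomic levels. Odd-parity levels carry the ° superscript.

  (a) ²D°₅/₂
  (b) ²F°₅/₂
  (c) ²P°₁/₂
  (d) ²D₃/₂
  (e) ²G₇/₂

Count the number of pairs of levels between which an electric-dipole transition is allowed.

(a)–(b): forbidden (parity).
(a)–(c): forbidden (parity, ΔJ).
(a)–(d): allowed.
(a)–(e): forbidden (ΔL).
(b)–(c): forbidden (parity, ΔL, ΔJ).
(b)–(d): allowed.
(b)–(e): allowed.
(c)–(d): allowed.
(c)–(e): forbidden (ΔL, ΔJ).
(d)–(e): forbidden (parity, ΔL, ΔJ).
Allowed pairs: 4 of 10.

4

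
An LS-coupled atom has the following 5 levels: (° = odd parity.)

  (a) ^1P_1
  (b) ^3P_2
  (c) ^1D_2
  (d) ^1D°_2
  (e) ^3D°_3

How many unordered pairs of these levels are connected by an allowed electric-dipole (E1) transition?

3

(a)–(b): forbidden (parity, ΔS).
(a)–(c): forbidden (parity).
(a)–(d): allowed.
(a)–(e): forbidden (ΔS, ΔJ).
(b)–(c): forbidden (parity, ΔS).
(b)–(d): forbidden (ΔS).
(b)–(e): allowed.
(c)–(d): allowed.
(c)–(e): forbidden (ΔS).
(d)–(e): forbidden (parity, ΔS).
Allowed pairs: 3 of 10.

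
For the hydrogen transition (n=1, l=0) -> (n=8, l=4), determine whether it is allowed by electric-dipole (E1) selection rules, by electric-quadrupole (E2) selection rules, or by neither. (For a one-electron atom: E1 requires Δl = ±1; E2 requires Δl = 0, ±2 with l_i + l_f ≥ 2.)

neither

Δl = 4 − 0 = +4; l_i + l_f = 4.
E1 (Δl = ±1): not satisfied.
E2 (Δl = 0,±2, l_i+l_f ≥ 2): not satisfied.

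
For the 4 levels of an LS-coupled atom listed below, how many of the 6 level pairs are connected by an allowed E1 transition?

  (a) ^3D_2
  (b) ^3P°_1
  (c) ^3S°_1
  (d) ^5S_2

1

(a)–(b): allowed.
(a)–(c): forbidden (ΔL).
(a)–(d): forbidden (parity, ΔS, ΔL).
(b)–(c): forbidden (parity).
(b)–(d): forbidden (ΔS).
(c)–(d): forbidden (ΔS, ΔL).
Allowed pairs: 1 of 6.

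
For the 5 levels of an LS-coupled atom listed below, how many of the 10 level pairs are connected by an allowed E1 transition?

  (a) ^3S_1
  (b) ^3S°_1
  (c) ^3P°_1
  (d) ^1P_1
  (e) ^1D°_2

(a)–(b): forbidden (ΔL).
(a)–(c): allowed.
(a)–(d): forbidden (parity, ΔS).
(a)–(e): forbidden (ΔS, ΔL).
(b)–(c): forbidden (parity).
(b)–(d): forbidden (ΔS).
(b)–(e): forbidden (parity, ΔS, ΔL).
(c)–(d): forbidden (ΔS).
(c)–(e): forbidden (parity, ΔS).
(d)–(e): allowed.
Allowed pairs: 2 of 10.

2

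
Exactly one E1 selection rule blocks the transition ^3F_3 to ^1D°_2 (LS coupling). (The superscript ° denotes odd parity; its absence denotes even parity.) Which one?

the ΔS = 0 rule

Parity must change: even → odd — passes.
ΔS = 0: S: 1 → 0 — fails.
ΔL = 0, ±1 (not L=0↔0): L: 3 → 2, ΔL = -1 — passes.
ΔJ = 0, ±1 (not J=0↔0): J: 3 → 2, ΔJ = -1 — passes.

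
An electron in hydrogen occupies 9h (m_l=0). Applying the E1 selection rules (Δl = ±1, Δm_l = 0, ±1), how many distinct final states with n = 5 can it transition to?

E1 requires Δl = ±1, so l_f ∈ {4, 6}; with 0 ≤ l_f ≤ n_f−1 = 4, the allowed l_f values are {4}.
For l_f = 4: m_f ∈ {m_i−1, m_i, m_i+1} ∩ [−4, 4] = {-1, 0, 1} → 3 states.
Total: 3.

3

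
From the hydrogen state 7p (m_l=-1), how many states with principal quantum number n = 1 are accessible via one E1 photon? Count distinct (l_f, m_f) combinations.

1

E1 requires Δl = ±1, so l_f ∈ {0, 2}; with 0 ≤ l_f ≤ n_f−1 = 0, the allowed l_f values are {0}.
For l_f = 0: m_f ∈ {m_i−1, m_i, m_i+1} ∩ [−0, 0] = {0} → 1 state.
Total: 1.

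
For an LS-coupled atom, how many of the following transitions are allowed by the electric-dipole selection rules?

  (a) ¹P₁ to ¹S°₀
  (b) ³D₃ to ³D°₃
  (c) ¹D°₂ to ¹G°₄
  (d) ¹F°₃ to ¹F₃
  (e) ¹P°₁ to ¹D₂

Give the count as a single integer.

4

(a) allowed
(b) allowed
(c) forbidden (parity, ΔL, ΔJ fail)
(d) allowed
(e) allowed
Total allowed: 4 of 5.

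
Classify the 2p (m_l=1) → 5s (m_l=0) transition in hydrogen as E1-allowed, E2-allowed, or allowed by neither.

E1

Δl = 0 − 1 = -1; l_i + l_f = 1.
Δm_l = -1.
E1 (Δl = ±1, |Δm_l| ≤ 1): satisfied.
E2 (Δl = 0,±2, l_i+l_f ≥ 2, |Δm_l| ≤ 2): not satisfied.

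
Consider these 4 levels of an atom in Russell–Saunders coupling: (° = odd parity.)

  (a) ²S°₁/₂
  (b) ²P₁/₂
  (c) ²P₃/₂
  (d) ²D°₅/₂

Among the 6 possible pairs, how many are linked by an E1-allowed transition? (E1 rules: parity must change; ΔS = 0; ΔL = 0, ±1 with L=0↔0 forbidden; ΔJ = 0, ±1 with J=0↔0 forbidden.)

(a)–(b): allowed.
(a)–(c): allowed.
(a)–(d): forbidden (parity, ΔL, ΔJ).
(b)–(c): forbidden (parity).
(b)–(d): forbidden (ΔJ).
(c)–(d): allowed.
Allowed pairs: 3 of 6.

3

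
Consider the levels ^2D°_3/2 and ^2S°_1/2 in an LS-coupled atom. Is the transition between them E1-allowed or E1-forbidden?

forbidden

ΔL = 0, ±1 (not L=0↔0): L: 2 → 0, ΔL = -2 — violated.
ΔS = 0: S: 1/2 → 1/2 — satisfied.
Parity must change: odd → odd — violated.
ΔJ = 0, ±1 (not J=0↔0): J: 3/2 → 1/2, ΔJ = -1 — satisfied.
Rule(s) violated: parity, ΔL.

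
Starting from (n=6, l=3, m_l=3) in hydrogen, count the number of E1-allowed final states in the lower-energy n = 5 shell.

4

E1 requires Δl = ±1, so l_f ∈ {2, 4}; with 0 ≤ l_f ≤ n_f−1 = 4, the allowed l_f values are {2, 4}.
For l_f = 2: m_f ∈ {m_i−1, m_i, m_i+1} ∩ [−2, 2] = {2} → 1 state.
For l_f = 4: m_f ∈ {m_i−1, m_i, m_i+1} ∩ [−4, 4] = {2, 3, 4} → 3 states.
Total: 4.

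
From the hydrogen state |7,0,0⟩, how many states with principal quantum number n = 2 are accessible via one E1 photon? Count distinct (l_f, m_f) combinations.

E1 requires Δl = ±1, so l_f ∈ {-1, 1}; with 0 ≤ l_f ≤ n_f−1 = 1, the allowed l_f values are {1}.
For l_f = 1: m_f ∈ {m_i−1, m_i, m_i+1} ∩ [−1, 1] = {-1, 0, 1} → 3 states.
Total: 3.

3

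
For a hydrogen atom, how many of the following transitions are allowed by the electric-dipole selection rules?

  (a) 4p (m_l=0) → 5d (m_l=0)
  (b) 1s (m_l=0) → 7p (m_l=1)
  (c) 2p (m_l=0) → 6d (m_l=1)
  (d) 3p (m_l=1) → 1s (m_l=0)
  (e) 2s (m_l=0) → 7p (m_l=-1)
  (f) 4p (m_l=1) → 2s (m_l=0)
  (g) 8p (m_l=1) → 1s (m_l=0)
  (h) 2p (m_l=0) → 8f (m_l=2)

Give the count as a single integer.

(a) allowed
(b) allowed
(c) allowed
(d) allowed
(e) allowed
(f) allowed
(g) allowed
(h) forbidden — Δl = +2 (E1 requires Δl = ±1); Δm_l = +2 (E1 requires Δm_l = 0, ±1)
Total allowed: 7 of 8.

7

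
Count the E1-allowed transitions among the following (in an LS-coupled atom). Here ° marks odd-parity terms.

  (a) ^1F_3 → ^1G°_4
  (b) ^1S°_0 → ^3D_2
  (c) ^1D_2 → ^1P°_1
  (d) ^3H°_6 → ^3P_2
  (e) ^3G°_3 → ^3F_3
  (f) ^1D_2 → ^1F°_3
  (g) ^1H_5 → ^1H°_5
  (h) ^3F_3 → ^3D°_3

6

(a) allowed
(b) forbidden (ΔS, ΔL, ΔJ fail)
(c) allowed
(d) forbidden (ΔL, ΔJ fail)
(e) allowed
(f) allowed
(g) allowed
(h) allowed
Total allowed: 6 of 8.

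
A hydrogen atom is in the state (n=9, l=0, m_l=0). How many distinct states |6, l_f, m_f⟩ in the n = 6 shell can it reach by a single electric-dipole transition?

3

E1 requires Δl = ±1, so l_f ∈ {-1, 1}; with 0 ≤ l_f ≤ n_f−1 = 5, the allowed l_f values are {1}.
For l_f = 1: m_f ∈ {m_i−1, m_i, m_i+1} ∩ [−1, 1] = {-1, 0, 1} → 3 states.
Total: 3.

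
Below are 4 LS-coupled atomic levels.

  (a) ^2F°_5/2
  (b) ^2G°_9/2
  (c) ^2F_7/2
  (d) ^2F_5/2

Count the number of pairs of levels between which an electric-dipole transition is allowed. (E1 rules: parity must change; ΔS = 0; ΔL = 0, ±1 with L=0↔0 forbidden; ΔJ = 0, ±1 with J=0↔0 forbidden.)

3

(a)–(b): forbidden (parity, ΔJ).
(a)–(c): allowed.
(a)–(d): allowed.
(b)–(c): allowed.
(b)–(d): forbidden (ΔJ).
(c)–(d): forbidden (parity).
Allowed pairs: 3 of 6.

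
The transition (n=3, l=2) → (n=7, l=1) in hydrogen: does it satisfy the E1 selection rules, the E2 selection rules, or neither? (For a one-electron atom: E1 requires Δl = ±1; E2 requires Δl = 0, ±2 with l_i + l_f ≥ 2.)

Δl = 1 − 2 = -1; l_i + l_f = 3.
E1 (Δl = ±1): satisfied.
E2 (Δl = 0,±2, l_i+l_f ≥ 2): not satisfied.

E1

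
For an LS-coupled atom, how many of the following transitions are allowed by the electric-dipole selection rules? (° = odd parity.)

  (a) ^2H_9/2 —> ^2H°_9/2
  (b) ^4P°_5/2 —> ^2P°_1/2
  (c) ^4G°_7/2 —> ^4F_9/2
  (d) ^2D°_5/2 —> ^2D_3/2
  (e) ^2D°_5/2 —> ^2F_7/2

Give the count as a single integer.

4

(a) allowed
(b) forbidden (parity, ΔS, ΔJ fail)
(c) allowed
(d) allowed
(e) allowed
Total allowed: 4 of 5.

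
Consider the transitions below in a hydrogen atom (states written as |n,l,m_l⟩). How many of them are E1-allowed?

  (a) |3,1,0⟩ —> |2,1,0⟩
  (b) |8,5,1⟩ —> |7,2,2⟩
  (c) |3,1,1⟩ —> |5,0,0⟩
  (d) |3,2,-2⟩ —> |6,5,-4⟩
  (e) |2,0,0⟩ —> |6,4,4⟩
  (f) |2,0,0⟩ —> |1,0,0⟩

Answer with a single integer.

(a) forbidden — Δl = +0 (E1 requires Δl = ±1)
(b) forbidden — Δl = -3 (E1 requires Δl = ±1)
(c) allowed
(d) forbidden — Δl = +3 (E1 requires Δl = ±1); Δm_l = -2 (E1 requires Δm_l = 0, ±1)
(e) forbidden — Δl = +4 (E1 requires Δl = ±1); Δm_l = +4 (E1 requires Δm_l = 0, ±1)
(f) forbidden — Δl = +0 (E1 requires Δl = ±1)
Total allowed: 1 of 6.

1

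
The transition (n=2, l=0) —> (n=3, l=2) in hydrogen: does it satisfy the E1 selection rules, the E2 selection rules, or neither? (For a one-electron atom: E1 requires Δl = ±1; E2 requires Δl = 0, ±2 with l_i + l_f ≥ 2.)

Δl = 2 − 0 = +2; l_i + l_f = 2.
E1 (Δl = ±1): not satisfied.
E2 (Δl = 0,±2, l_i+l_f ≥ 2): satisfied.

E2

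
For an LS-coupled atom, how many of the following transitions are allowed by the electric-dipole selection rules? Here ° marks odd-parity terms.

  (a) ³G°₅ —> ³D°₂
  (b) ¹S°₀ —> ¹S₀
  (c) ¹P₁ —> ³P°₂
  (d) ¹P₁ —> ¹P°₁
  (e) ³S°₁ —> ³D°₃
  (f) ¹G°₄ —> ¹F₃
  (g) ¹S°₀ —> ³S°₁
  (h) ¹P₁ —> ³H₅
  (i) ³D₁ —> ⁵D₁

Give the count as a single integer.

2

(a) forbidden (parity, ΔL, ΔJ fail)
(b) forbidden (ΔL, ΔJ fail)
(c) forbidden (ΔS fails)
(d) allowed
(e) forbidden (parity, ΔL, ΔJ fail)
(f) allowed
(g) forbidden (parity, ΔS, ΔL fail)
(h) forbidden (parity, ΔS, ΔL, ΔJ fail)
(i) forbidden (parity, ΔS fail)
Total allowed: 2 of 9.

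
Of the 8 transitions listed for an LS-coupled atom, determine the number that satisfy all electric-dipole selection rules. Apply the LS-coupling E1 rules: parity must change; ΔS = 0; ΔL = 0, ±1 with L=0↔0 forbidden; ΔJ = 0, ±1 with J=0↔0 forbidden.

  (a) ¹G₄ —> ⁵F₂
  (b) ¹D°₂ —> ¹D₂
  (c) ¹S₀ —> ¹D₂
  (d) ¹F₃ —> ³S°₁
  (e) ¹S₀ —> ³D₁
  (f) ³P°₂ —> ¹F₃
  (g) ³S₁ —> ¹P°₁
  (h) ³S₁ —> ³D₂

1

(a) forbidden (parity, ΔS, ΔJ fail)
(b) allowed
(c) forbidden (parity, ΔL, ΔJ fail)
(d) forbidden (ΔS, ΔL, ΔJ fail)
(e) forbidden (parity, ΔS, ΔL fail)
(f) forbidden (ΔS, ΔL fail)
(g) forbidden (ΔS fails)
(h) forbidden (parity, ΔL fail)
Total allowed: 1 of 8.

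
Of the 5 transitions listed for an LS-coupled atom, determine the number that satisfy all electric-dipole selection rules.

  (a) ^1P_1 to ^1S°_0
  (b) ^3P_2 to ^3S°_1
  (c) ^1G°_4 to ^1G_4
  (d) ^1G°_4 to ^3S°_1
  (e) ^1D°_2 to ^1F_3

4

(a) allowed
(b) allowed
(c) allowed
(d) forbidden (parity, ΔS, ΔL, ΔJ fail)
(e) allowed
Total allowed: 4 of 5.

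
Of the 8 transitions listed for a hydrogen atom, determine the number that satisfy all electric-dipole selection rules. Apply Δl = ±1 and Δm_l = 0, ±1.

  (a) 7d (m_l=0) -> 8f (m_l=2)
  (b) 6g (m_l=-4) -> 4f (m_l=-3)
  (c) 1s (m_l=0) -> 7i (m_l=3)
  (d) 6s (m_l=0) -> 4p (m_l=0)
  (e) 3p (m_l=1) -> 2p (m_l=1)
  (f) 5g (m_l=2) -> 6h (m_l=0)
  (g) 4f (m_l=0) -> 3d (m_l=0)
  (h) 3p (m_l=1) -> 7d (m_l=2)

(a) forbidden — Δm_l = +2 (E1 requires Δm_l = 0, ±1)
(b) allowed
(c) forbidden — Δl = +6 (E1 requires Δl = ±1); Δm_l = +3 (E1 requires Δm_l = 0, ±1)
(d) allowed
(e) forbidden — Δl = +0 (E1 requires Δl = ±1)
(f) forbidden — Δm_l = -2 (E1 requires Δm_l = 0, ±1)
(g) allowed
(h) allowed
Total allowed: 4 of 8.

4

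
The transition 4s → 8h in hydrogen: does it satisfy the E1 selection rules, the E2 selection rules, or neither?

neither

Δl = 5 − 0 = +5; l_i + l_f = 5.
E1 (Δl = ±1): not satisfied.
E2 (Δl = 0,±2, l_i+l_f ≥ 2): not satisfied.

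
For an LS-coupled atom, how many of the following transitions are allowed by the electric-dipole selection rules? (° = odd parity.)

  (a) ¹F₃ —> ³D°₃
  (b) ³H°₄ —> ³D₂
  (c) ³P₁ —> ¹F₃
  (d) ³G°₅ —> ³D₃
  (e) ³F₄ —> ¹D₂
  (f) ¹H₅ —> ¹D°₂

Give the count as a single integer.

(a) forbidden (ΔS fails)
(b) forbidden (ΔL, ΔJ fail)
(c) forbidden (parity, ΔS, ΔL, ΔJ fail)
(d) forbidden (ΔL, ΔJ fail)
(e) forbidden (parity, ΔS, ΔJ fail)
(f) forbidden (ΔL, ΔJ fail)
Total allowed: 0 of 6.

0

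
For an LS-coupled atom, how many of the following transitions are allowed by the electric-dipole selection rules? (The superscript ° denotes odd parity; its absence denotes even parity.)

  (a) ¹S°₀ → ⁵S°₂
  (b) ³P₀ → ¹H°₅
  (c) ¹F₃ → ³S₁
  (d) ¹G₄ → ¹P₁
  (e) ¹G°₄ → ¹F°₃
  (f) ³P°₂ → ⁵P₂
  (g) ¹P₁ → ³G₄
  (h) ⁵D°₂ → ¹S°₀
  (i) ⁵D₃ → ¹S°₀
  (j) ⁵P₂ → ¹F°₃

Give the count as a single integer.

0

(a) forbidden (parity, ΔS, ΔL, ΔJ fail)
(b) forbidden (ΔS, ΔL, ΔJ fail)
(c) forbidden (parity, ΔS, ΔL, ΔJ fail)
(d) forbidden (parity, ΔL, ΔJ fail)
(e) forbidden (parity fails)
(f) forbidden (ΔS fails)
(g) forbidden (parity, ΔS, ΔL, ΔJ fail)
(h) forbidden (parity, ΔS, ΔL, ΔJ fail)
(i) forbidden (ΔS, ΔL, ΔJ fail)
(j) forbidden (ΔS, ΔL fail)
Total allowed: 0 of 10.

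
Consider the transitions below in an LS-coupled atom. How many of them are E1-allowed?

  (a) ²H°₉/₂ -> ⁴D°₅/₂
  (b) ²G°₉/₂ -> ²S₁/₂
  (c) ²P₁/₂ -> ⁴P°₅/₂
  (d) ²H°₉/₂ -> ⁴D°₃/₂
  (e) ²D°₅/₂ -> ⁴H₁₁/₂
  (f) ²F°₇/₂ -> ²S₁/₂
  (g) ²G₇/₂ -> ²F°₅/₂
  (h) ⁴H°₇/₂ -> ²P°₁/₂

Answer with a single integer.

(a) forbidden (parity, ΔS, ΔL, ΔJ fail)
(b) forbidden (ΔL, ΔJ fail)
(c) forbidden (ΔS, ΔJ fail)
(d) forbidden (parity, ΔS, ΔL, ΔJ fail)
(e) forbidden (ΔS, ΔL, ΔJ fail)
(f) forbidden (ΔL, ΔJ fail)
(g) allowed
(h) forbidden (parity, ΔS, ΔL, ΔJ fail)
Total allowed: 1 of 8.

1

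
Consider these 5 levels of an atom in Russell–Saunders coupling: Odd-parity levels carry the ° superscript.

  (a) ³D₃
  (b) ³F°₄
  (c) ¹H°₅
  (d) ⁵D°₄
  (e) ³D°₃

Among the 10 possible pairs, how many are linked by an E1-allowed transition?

(a)–(b): allowed.
(a)–(c): forbidden (ΔS, ΔL, ΔJ).
(a)–(d): forbidden (ΔS).
(a)–(e): allowed.
(b)–(c): forbidden (parity, ΔS, ΔL).
(b)–(d): forbidden (parity, ΔS).
(b)–(e): forbidden (parity).
(c)–(d): forbidden (parity, ΔS, ΔL).
(c)–(e): forbidden (parity, ΔS, ΔL, ΔJ).
(d)–(e): forbidden (parity, ΔS).
Allowed pairs: 2 of 10.

2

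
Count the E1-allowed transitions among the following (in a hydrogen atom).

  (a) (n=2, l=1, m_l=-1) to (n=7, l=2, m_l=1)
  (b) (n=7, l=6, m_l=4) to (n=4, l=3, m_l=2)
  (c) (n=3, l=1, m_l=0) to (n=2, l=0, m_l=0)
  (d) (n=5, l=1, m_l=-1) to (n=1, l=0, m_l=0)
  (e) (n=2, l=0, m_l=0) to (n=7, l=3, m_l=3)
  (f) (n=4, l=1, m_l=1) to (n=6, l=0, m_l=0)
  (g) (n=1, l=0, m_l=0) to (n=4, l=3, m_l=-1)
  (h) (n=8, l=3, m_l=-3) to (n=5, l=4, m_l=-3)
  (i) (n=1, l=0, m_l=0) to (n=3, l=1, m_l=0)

5

(a) forbidden — Δm_l = +2 (E1 requires Δm_l = 0, ±1)
(b) forbidden — Δl = -3 (E1 requires Δl = ±1); Δm_l = -2 (E1 requires Δm_l = 0, ±1)
(c) allowed
(d) allowed
(e) forbidden — Δl = +3 (E1 requires Δl = ±1); Δm_l = +3 (E1 requires Δm_l = 0, ±1)
(f) allowed
(g) forbidden — Δl = +3 (E1 requires Δl = ±1)
(h) allowed
(i) allowed
Total allowed: 5 of 9.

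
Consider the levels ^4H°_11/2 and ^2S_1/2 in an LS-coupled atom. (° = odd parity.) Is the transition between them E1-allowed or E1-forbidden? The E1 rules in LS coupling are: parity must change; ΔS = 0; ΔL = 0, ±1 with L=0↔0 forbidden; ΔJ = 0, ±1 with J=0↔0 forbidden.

Initial level: S=3/2, L=5, J=11/2, parity odd. Final level: S=1/2, L=0, J=1/2, parity even.
ΔL = 0, ±1 (not L=0↔0): L: 5 → 0, ΔL = -5 — ✗.
Parity must change: odd → even — ✓.
ΔJ = 0, ±1 (not J=0↔0): J: 11/2 → 1/2, ΔJ = -5 — ✗.
ΔS = 0: S: 3/2 → 1/2 — ✗.
Rule(s) violated: ΔS, ΔL, ΔJ.

forbidden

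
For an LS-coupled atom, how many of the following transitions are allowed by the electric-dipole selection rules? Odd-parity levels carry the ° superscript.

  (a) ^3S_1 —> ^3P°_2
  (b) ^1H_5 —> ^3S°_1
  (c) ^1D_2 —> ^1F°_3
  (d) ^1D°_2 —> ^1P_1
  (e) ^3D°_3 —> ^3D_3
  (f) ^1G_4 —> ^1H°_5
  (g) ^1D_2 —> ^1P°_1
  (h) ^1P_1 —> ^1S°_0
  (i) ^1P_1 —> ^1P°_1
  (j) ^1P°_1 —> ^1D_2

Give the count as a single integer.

9

(a) allowed
(b) forbidden (ΔS, ΔL, ΔJ fail)
(c) allowed
(d) allowed
(e) allowed
(f) allowed
(g) allowed
(h) allowed
(i) allowed
(j) allowed
Total allowed: 9 of 10.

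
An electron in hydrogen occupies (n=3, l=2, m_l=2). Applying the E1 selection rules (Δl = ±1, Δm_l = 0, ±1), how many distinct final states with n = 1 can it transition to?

E1 requires l_f ∈ {1, 3}, but neither lies in [0, 0], so no final state is reachable.
Total: 0.

0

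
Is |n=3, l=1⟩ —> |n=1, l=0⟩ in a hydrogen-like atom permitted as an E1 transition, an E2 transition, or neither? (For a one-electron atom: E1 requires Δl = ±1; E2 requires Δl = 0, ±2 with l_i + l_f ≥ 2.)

E1

Δl = 0 − 1 = -1; l_i + l_f = 1.
E1 (Δl = ±1): satisfied.
E2 (Δl = 0,±2, l_i+l_f ≥ 2): not satisfied.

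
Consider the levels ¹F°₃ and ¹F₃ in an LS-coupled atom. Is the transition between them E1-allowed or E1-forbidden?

allowed

Parity must change: odd → even — ok.
ΔS = 0: S: 0 → 0 — ok.
ΔL = 0, ±1 (not L=0↔0): L: 3 → 3, ΔL = +0 — ok.
ΔJ = 0, ±1 (not J=0↔0): J: 3 → 3, ΔJ = +0 — ok.
All four E1 rules are satisfied.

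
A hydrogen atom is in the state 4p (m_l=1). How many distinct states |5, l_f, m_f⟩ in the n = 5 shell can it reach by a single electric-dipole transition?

E1 requires Δl = ±1, so l_f ∈ {0, 2}; with 0 ≤ l_f ≤ n_f−1 = 4, the allowed l_f values are {0, 2}.
For l_f = 0: m_f ∈ {m_i−1, m_i, m_i+1} ∩ [−0, 0] = {0} → 1 state.
For l_f = 2: m_f ∈ {m_i−1, m_i, m_i+1} ∩ [−2, 2] = {0, 1, 2} → 3 states.
Total: 4.

4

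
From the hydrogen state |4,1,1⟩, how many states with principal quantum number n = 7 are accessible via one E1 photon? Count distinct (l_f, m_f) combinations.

4

E1 requires Δl = ±1, so l_f ∈ {0, 2}; with 0 ≤ l_f ≤ n_f−1 = 6, the allowed l_f values are {0, 2}.
For l_f = 0: m_f ∈ {m_i−1, m_i, m_i+1} ∩ [−0, 0] = {0} → 1 state.
For l_f = 2: m_f ∈ {m_i−1, m_i, m_i+1} ∩ [−2, 2] = {0, 1, 2} → 3 states.
Total: 4.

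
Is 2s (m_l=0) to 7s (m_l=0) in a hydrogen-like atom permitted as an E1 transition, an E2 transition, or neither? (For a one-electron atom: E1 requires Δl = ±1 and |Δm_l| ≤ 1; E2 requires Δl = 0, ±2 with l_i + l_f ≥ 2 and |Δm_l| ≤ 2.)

Δl = 0 − 0 = +0; l_i + l_f = 0.
Δm_l = +0.
E1 (Δl = ±1, |Δm_l| ≤ 1): not satisfied.
E2 (Δl = 0,±2, l_i+l_f ≥ 2, |Δm_l| ≤ 2): not satisfied.

neither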